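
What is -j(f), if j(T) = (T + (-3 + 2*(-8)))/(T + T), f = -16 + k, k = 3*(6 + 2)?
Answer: 11/16 ≈ 0.68750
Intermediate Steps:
k = 24 (k = 3*8 = 24)
f = 8 (f = -16 + 24 = 8)
j(T) = (-19 + T)/(2*T) (j(T) = (T + (-3 - 16))/((2*T)) = (T - 19)*(1/(2*T)) = (-19 + T)*(1/(2*T)) = (-19 + T)/(2*T))
-j(f) = -(-19 + 8)/(2*8) = -(-11)/(2*8) = -1*(-11/16) = 11/16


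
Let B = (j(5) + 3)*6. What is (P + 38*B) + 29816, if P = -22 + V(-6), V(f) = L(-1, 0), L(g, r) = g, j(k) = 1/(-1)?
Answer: 30249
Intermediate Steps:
j(k) = -1
B = 12 (B = (-1 + 3)*6 = 2*6 = 12)
V(f) = -1
P = -23 (P = -22 - 1 = -23)
(P + 38*B) + 29816 = (-23 + 38*12) + 29816 = (-23 + 456) + 29816 = 433 + 29816 = 30249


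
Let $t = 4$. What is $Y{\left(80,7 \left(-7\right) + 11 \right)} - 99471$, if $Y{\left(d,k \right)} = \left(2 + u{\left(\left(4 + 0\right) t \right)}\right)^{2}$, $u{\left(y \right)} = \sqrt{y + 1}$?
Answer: $-99450 + 4 \sqrt{17} \approx -99434.0$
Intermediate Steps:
$u{\left(y \right)} = \sqrt{1 + y}$
$Y{\left(d,k \right)} = \left(2 + \sqrt{17}\right)^{2}$ ($Y{\left(d,k \right)} = \left(2 + \sqrt{1 + \left(4 + 0\right) 4}\right)^{2} = \left(2 + \sqrt{1 + 4 \cdot 4}\right)^{2} = \left(2 + \sqrt{1 + 16}\right)^{2} = \left(2 + \sqrt{17}\right)^{2}$)
$Y{\left(80,7 \left(-7\right) + 11 \right)} - 99471 = \left(2 + \sqrt{17}\right)^{2} - 99471 = -99471 + \left(2 + \sqrt{17}\right)^{2}$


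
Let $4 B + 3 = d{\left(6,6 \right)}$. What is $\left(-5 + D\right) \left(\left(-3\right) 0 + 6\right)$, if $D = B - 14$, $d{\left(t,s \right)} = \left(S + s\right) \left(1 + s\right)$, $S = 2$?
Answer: $- \frac{69}{2} \approx -34.5$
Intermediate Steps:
$d{\left(t,s \right)} = \left(1 + s\right) \left(2 + s\right)$ ($d{\left(t,s \right)} = \left(2 + s\right) \left(1 + s\right) = \left(1 + s\right) \left(2 + s\right)$)
$B = \frac{53}{4}$ ($B = - \frac{3}{4} + \frac{2 + 6^{2} + 3 \cdot 6}{4} = - \frac{3}{4} + \frac{2 + 36 + 18}{4} = - \frac{3}{4} + \frac{1}{4} \cdot 56 = - \frac{3}{4} + 14 = \frac{53}{4} \approx 13.25$)
$D = - \frac{3}{4}$ ($D = \frac{53}{4} - 14 = - \frac{3}{4} \approx -0.75$)
$\left(-5 + D\right) \left(\left(-3\right) 0 + 6\right) = \left(-5 - \frac{3}{4}\right) \left(\left(-3\right) 0 + 6\right) = - \frac{23 \left(0 + 6\right)}{4} = \left(- \frac{23}{4}\right) 6 = - \frac{69}{2}$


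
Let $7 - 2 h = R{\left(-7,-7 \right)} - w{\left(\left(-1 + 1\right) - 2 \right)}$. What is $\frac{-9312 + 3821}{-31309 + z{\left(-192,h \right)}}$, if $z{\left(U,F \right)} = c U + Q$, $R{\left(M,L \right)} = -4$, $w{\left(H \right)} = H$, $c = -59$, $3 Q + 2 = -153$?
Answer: $\frac{16473}{60098} \approx 0.2741$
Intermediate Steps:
$Q = - \frac{155}{3}$ ($Q = - \frac{2}{3} + \frac{1}{3} \left(-153\right) = - \frac{2}{3} - 51 = - \frac{155}{3} \approx -51.667$)
$h = \frac{9}{2}$ ($h = \frac{7}{2} - \frac{-4 - \left(\left(-1 + 1\right) - 2\right)}{2} = \frac{7}{2} - \frac{-4 - \left(0 - 2\right)}{2} = \frac{7}{2} - \frac{-4 - -2}{2} = \frac{7}{2} - \frac{-4 + 2}{2} = \frac{7}{2} - -1 = \frac{7}{2} + 1 = \frac{9}{2} \approx 4.5$)
$z{\left(U,F \right)} = - \frac{155}{3} - 59 U$ ($z{\left(U,F \right)} = - 59 U - \frac{155}{3} = - \frac{155}{3} - 59 U$)
$\frac{-9312 + 3821}{-31309 + z{\left(-192,h \right)}} = \frac{-9312 + 3821}{-31309 - - \frac{33829}{3}} = - \frac{5491}{-31309 + \left(- \frac{155}{3} + 11328\right)} = - \frac{5491}{-31309 + \frac{33829}{3}} = - \frac{5491}{- \frac{60098}{3}} = \left(-5491\right) \left(- \frac{3}{60098}\right) = \frac{16473}{60098}$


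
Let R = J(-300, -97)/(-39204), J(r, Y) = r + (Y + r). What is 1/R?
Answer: 39204/697 ≈ 56.247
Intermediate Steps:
J(r, Y) = Y + 2*r
R = 697/39204 (R = (-97 + 2*(-300))/(-39204) = (-97 - 600)*(-1/39204) = -697*(-1/39204) = 697/39204 ≈ 0.017779)
1/R = 1/(697/39204) = 39204/697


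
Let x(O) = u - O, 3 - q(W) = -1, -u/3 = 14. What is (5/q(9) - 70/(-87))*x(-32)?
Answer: -3575/174 ≈ -20.546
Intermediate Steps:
u = -42 (u = -3*14 = -42)
q(W) = 4 (q(W) = 3 - 1*(-1) = 3 + 1 = 4)
x(O) = -42 - O
(5/q(9) - 70/(-87))*x(-32) = (5/4 - 70/(-87))*(-42 - 1*(-32)) = (5*(1/4) - 70*(-1/87))*(-42 + 32) = (5/4 + 70/87)*(-10) = (715/348)*(-10) = -3575/174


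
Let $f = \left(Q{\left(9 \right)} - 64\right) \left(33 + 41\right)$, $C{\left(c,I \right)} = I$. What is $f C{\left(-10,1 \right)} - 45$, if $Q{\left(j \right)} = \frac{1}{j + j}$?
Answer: $- \frac{42992}{9} \approx -4776.9$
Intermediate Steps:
$Q{\left(j \right)} = \frac{1}{2 j}$
$f = - \frac{42587}{9}$ ($f = \left(\frac{1}{2 \cdot 9} - 64\right) \left(33 + 41\right) = \left(\frac{1}{2} \cdot \frac{1}{9} - 64\right) 74 = \left(\frac{1}{18} - 64\right) 74 = \left(- \frac{1151}{18}\right) 74 = - \frac{42587}{9} \approx -4731.9$)
$f C{\left(-10,1 \right)} - 45 = \left(- \frac{42587}{9}\right) 1 - 45 = - \frac{42587}{9} - 45 = - \frac{42992}{9}$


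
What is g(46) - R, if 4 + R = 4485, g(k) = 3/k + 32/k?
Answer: -206091/46 ≈ -4480.2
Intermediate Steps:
g(k) = 35/k
R = 4481 (R = -4 + 4485 = 4481)
g(46) - R = 35/46 - 1*4481 = 35*(1/46) - 4481 = 35/46 - 4481 = -206091/46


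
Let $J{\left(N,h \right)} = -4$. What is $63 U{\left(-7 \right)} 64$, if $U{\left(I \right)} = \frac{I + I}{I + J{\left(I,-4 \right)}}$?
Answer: $\frac{56448}{11} \approx 5131.6$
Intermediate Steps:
$U{\left(I \right)} = \frac{2 I}{-4 + I}$ ($U{\left(I \right)} = \frac{I + I}{I - 4} = \frac{2 I}{-4 + I}$)
$63 U{\left(-7 \right)} 64 = 63 \cdot 2 \left(-7\right) \frac{1}{-4 - 7} \cdot 64 = 63 \cdot 2 \left(-7\right) \frac{1}{-11} \cdot 64 = 63 \cdot 2 \left(-7\right) \left(- \frac{1}{11}\right) 64 = 63 \cdot \frac{14}{11} \cdot 64 = \frac{882}{11} \cdot 64 = \frac{56448}{11}$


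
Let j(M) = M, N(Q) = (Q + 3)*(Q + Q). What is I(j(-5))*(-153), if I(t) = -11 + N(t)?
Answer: -1377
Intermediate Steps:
N(Q) = 2*Q*(3 + Q) (N(Q) = (3 + Q)*(2*Q) = 2*Q*(3 + Q))
I(t) = -11 + 2*t*(3 + t)
I(j(-5))*(-153) = (-11 + 2*(-5)*(3 - 5))*(-153) = (-11 + 2*(-5)*(-2))*(-153) = (-11 + 20)*(-153) = 9*(-153) = -1377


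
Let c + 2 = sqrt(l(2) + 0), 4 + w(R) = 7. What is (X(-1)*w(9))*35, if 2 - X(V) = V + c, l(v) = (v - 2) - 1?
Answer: 525 - 105*I ≈ 525.0 - 105.0*I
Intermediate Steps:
w(R) = 3 (w(R) = -4 + 7 = 3)
l(v) = -3 + v (l(v) = (-2 + v) - 1 = -3 + v)
c = -2 + I (c = -2 + sqrt((-3 + 2) + 0) = -2 + sqrt(-1 + 0) = -2 + sqrt(-1) = -2 + I ≈ -2.0 + 1.0*I)
X(V) = 4 - I - V (X(V) = 2 - (V + (-2 + I)) = 2 - (-2 + I + V) = 2 + (2 - I - V) = 4 - I - V)
(X(-1)*w(9))*35 = ((4 - I - 1*(-1))*3)*35 = ((4 - I + 1)*3)*35 = ((5 - I)*3)*35 = (15 - 3*I)*35 = 525 - 105*I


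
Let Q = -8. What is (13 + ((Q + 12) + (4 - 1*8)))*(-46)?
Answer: -598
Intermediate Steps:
(13 + ((Q + 12) + (4 - 1*8)))*(-46) = (13 + ((-8 + 12) + (4 - 1*8)))*(-46) = (13 + (4 + (4 - 8)))*(-46) = (13 + (4 - 4))*(-46) = (13 + 0)*(-46) = 13*(-46) = -598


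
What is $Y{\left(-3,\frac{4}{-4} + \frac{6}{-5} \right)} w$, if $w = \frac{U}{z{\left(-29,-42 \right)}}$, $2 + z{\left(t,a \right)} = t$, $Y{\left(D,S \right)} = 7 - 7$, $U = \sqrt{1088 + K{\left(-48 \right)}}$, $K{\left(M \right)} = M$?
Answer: $0$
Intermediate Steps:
$U = 4 \sqrt{65}$ ($U = \sqrt{1088 - 48} = \sqrt{1040} = 4 \sqrt{65} \approx 32.249$)
$Y{\left(D,S \right)} = 0$ ($Y{\left(D,S \right)} = 7 - 7 = 0$)
$z{\left(t,a \right)} = -2 + t$
$w = - \frac{4 \sqrt{65}}{31}$ ($w = \frac{4 \sqrt{65}}{-2 - 29} = \frac{4 \sqrt{65}}{-31} = 4 \sqrt{65} \left(- \frac{1}{31}\right) = - \frac{4 \sqrt{65}}{31} \approx -1.0403$)
$Y{\left(-3,\frac{4}{-4} + \frac{6}{-5} \right)} w = 0 \left(- \frac{4 \sqrt{65}}{31}\right) = 0$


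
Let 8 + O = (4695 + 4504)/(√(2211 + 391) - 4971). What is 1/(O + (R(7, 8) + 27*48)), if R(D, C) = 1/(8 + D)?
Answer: 3575264717130/4598562463230877 + 2069775*√2602/9197124926461754 ≈ 0.00077749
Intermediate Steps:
O = -8 + 9199/(-4971 + √2602) (O = -8 + (4695 + 4504)/(√(2211 + 391) - 4971) = -8 + 9199/(√2602 - 4971) = -8 + 9199/(-4971 + √2602) ≈ -9.8697)
1/(O + (R(7, 8) + 27*48)) = 1/((-243394141/24708239 - 9199*√2602/24708239) + (1/(8 + 7) + 27*48)) = 1/((-243394141/24708239 - 9199*√2602/24708239) + (1/15 + 1296)) = 1/((-243394141/24708239 - 9199*√2602/24708239) + 19441/15) = 1/(476701962284/370623585 - 9199*√2602/24708239)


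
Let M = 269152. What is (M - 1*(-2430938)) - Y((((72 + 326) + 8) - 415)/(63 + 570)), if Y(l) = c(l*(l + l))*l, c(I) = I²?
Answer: 1129251085985885562/418227202051 ≈ 2.7001e+6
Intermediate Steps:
Y(l) = 4*l⁵ (Y(l) = (l*(l + l))²*l = (l*(2*l))²*l = (2*l²)²*l = (4*l⁴)*l = 4*l⁵)
(M - 1*(-2430938)) - Y((((72 + 326) + 8) - 415)/(63 + 570)) = (269152 - 1*(-2430938)) - 4*((((72 + 326) + 8) - 415)/(63 + 570))⁵ = (269152 + 2430938) - 4*(((398 + 8) - 415)/633)⁵ = 2700090 - 4*((406 - 415)*(1/633))⁵ = 2700090 - 4*(-9*1/633)⁵ = 2700090 - 4*(-3/211)⁵ = 2700090 - 4*(-243)/418227202051 = 2700090 - 1*(-972/418227202051) = 2700090 + 972/418227202051 = 1129251085985885562/418227202051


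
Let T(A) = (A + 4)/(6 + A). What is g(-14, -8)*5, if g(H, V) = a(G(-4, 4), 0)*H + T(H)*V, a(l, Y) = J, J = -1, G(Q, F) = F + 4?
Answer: 20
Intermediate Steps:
T(A) = (4 + A)/(6 + A)
G(Q, F) = 4 + F
a(l, Y) = -1
g(H, V) = -H + V*(4 + H)/(6 + H) (g(H, V) = -H + ((4 + H)/(6 + H))*V = -H + V*(4 + H)/(6 + H))
g(-14, -8)*5 = ((-8*(4 - 14) - 1*(-14)*(6 - 14))/(6 - 14))*5 = ((-8*(-10) - 1*(-14)*(-8))/(-8))*5 = -(80 - 112)/8*5 = -⅛*(-32)*5 = 4*5 = 20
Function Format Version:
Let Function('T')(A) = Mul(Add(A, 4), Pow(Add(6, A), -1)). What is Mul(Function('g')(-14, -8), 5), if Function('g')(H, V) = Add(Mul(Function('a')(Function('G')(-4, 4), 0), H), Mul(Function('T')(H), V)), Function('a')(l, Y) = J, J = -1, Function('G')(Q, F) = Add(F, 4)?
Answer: 20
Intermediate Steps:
Function('T')(A) = Mul(Pow(Add(6, A), -1), Add(4, A)) (Function('T')(A) = Mul(Add(4, A), Pow(Add(6, A), -1)) = Mul(Pow(Add(6, A), -1), Add(4, A)))
Function('G')(Q, F) = Add(4, F)
Function('a')(l, Y) = -1
Function('g')(H, V) = Add(Mul(-1, H), Mul(V, Pow(Add(6, H), -1), Add(4, H))) (Function('g')(H, V) = Add(Mul(-1, H), Mul(Mul(Pow(Add(6, H), -1), Add(4, H)), V)) = Add(Mul(-1, H), Mul(V, Pow(Add(6, H), -1), Add(4, H))))
Mul(Function('g')(-14, -8), 5) = Mul(Mul(Pow(Add(6, -14), -1), Add(Mul(-8, Add(4, -14)), Mul(-1, -14, Add(6, -14)))), 5) = Mul(Mul(Pow(-8, -1), Add(Mul(-8, -10), Mul(-1, -14, -8))), 5) = Mul(Mul(Rational(-1, 8), Add(80, -112)), 5) = Mul(Mul(Rational(-1, 8), -32), 5) = Mul(4, 5) = 20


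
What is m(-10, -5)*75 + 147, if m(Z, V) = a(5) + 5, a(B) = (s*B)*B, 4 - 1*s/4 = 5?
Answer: -6978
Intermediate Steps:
s = -4 (s = 16 - 4*5 = 16 - 20 = -4)
a(B) = -4*B² (a(B) = (-4*B)*B = -4*B²)
m(Z, V) = -95 (m(Z, V) = -4*5² + 5 = -4*25 + 5 = -100 + 5 = -95)
m(-10, -5)*75 + 147 = -95*75 + 147 = -7125 + 147 = -6978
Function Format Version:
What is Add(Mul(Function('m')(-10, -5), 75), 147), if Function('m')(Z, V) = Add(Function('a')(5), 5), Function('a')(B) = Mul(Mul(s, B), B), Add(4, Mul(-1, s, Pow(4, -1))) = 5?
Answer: -6978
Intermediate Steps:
s = -4 (s = Add(16, Mul(-4, 5)) = Add(16, -20) = -4)
Function('a')(B) = Mul(-4, Pow(B, 2)) (Function('a')(B) = Mul(Mul(-4, B), B) = Mul(-4, Pow(B, 2)))
Function('m')(Z, V) = -95 (Function('m')(Z, V) = Add(Mul(-4, Pow(5, 2)), 5) = Add(Mul(-4, 25), 5) = Add(-100, 5) = -95)
Add(Mul(Function('m')(-10, -5), 75), 147) = Add(Mul(-95, 75), 147) = Add(-7125, 147) = -6978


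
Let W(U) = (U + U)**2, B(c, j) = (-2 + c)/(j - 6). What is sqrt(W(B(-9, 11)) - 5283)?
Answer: I*sqrt(131591)/5 ≈ 72.551*I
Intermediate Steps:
B(c, j) = (-2 + c)/(-6 + j)
W(U) = 4*U**2 (W(U) = (2*U)**2 = 4*U**2)
sqrt(W(B(-9, 11)) - 5283) = sqrt(4*((-2 - 9)/(-6 + 11))**2 - 5283) = sqrt(4*(-11/5)**2 - 5283) = sqrt(4*(121/25) - 5283) = sqrt(484/25 - 5283) = sqrt(-131591/25) = I*sqrt(131591)/5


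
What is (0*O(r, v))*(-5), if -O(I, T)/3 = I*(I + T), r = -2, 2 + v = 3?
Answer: 0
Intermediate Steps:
v = 1 (v = -2 + 3 = 1)
O(I, T) = -3*I*(I + T)
(0*O(r, v))*(-5) = (0*(-3*(-2)*(-2 + 1)))*(-5) = (0*(-3*(-2)*(-1)))*(-5) = (0*(-6))*(-5) = 0*(-5) = 0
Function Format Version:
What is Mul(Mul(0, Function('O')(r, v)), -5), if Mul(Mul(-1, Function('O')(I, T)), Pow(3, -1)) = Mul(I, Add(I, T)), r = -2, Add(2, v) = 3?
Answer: 0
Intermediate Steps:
v = 1 (v = Add(-2, 3) = 1)
Function('O')(I, T) = Mul(-3, I, Add(I, T)) (Function('O')(I, T) = Mul(-3, Mul(I, Add(I, T))) = Mul(-3, I, Add(I, T)))
Mul(Mul(0, Function('O')(r, v)), -5) = Mul(Mul(0, Mul(-3, -2, Add(-2, 1))), -5) = Mul(Mul(0, Mul(-3, -2, -1)), -5) = Mul(Mul(0, -6), -5) = Mul(0, -5) = 0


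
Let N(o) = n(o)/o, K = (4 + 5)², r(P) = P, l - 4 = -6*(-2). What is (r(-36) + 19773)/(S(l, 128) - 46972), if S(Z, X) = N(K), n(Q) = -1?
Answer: -1598697/3804733 ≈ -0.42019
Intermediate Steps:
l = 16 (l = 4 - 6*(-2) = 4 + 12 = 16)
K = 81 (K = 9² = 81)
N(o) = -1/o
S(Z, X) = -1/81
(r(-36) + 19773)/(S(l, 128) - 46972) = (-36 + 19773)/(-1/81 - 46972) = 19737/(-3804733/81) = 19737*(-81/3804733) = -1598697/3804733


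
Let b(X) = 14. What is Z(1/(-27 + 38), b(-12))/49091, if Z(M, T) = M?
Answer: 1/540001 ≈ 1.8518e-6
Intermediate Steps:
Z(1/(-27 + 38), b(-12))/49091 = 1/((-27 + 38)*49091) = (1/49091)/11 = (1/11)*(1/49091) = 1/540001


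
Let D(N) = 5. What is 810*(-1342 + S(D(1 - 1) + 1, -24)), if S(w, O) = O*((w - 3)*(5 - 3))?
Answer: -1203660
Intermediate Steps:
S(w, O) = O*(-6 + 2*w) (S(w, O) = O*((-3 + w)*2) = O*(-6 + 2*w))
810*(-1342 + S(D(1 - 1) + 1, -24)) = 810*(-1342 + 2*(-24)*(-3 + (5 + 1))) = 810*(-1342 + 2*(-24)*(-3 + 6)) = 810*(-1342 + 2*(-24)*3) = 810*(-1342 - 144) = 810*(-1486) = -1203660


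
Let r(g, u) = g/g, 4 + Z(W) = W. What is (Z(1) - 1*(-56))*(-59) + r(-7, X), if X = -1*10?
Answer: -3126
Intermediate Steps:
Z(W) = -4 + W
X = -10
r(g, u) = 1
(Z(1) - 1*(-56))*(-59) + r(-7, X) = ((-4 + 1) - 1*(-56))*(-59) + 1 = (-3 + 56)*(-59) + 1 = 53*(-59) + 1 = -3127 + 1 = -3126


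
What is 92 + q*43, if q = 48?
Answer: 2156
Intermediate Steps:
92 + q*43 = 92 + 48*43 = 92 + 2064 = 2156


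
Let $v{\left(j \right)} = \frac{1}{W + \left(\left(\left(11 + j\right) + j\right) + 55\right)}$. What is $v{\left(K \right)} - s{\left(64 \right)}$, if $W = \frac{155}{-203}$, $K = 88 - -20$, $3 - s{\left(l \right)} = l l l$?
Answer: $\frac{14965892034}{57091} \approx 2.6214 \cdot 10^{5}$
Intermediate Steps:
$s{\left(l \right)} = 3 - l^{3}$ ($s{\left(l \right)} = 3 - l l l = 3 - l^{2} l = 3 - l^{3}$)
$K = 108$ ($K = 88 + 20 = 108$)
$W = - \frac{155}{203}$ ($W = 155 \left(- \frac{1}{203}\right) = - \frac{155}{203} \approx -0.76355$)
$v{\left(j \right)} = \frac{1}{\frac{13243}{203} + 2 j}$ ($v{\left(j \right)} = \frac{1}{- \frac{155}{203} + \left(\left(\left(11 + j\right) + j\right) + 55\right)} = \frac{1}{- \frac{155}{203} + \left(\left(11 + 2 j\right) + 55\right)} = \frac{1}{- \frac{155}{203} + \left(66 + 2 j\right)} = \frac{1}{\frac{13243}{203} + 2 j}$)
$v{\left(K \right)} - s{\left(64 \right)} = \frac{203}{13243 + 406 \cdot 108} - \left(3 - 64^{3}\right) = \frac{203}{13243 + 43848} - \left(3 - 262144\right) = \frac{203}{57091} - \left(3 - 262144\right) = 203 \cdot \frac{1}{57091} - -262141 = \frac{203}{57091} + 262141 = \frac{14965892034}{57091}$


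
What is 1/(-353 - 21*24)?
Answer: -1/857 ≈ -0.0011669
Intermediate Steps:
1/(-353 - 21*24) = 1/(-353 - 504) = 1/(-857) = -1/857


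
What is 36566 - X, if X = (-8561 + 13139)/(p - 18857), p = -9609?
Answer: 520446167/14233 ≈ 36566.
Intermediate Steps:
X = -2289/14233 (X = (-8561 + 13139)/(-9609 - 18857) = 4578/(-28466) = 4578*(-1/28466) = -2289/14233 ≈ -0.16082)
36566 - X = 36566 - 1*(-2289/14233) = 36566 + 2289/14233 = 520446167/14233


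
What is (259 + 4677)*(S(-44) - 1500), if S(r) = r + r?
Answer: -7838368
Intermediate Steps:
S(r) = 2*r
(259 + 4677)*(S(-44) - 1500) = (259 + 4677)*(2*(-44) - 1500) = 4936*(-88 - 1500) = 4936*(-1588) = -7838368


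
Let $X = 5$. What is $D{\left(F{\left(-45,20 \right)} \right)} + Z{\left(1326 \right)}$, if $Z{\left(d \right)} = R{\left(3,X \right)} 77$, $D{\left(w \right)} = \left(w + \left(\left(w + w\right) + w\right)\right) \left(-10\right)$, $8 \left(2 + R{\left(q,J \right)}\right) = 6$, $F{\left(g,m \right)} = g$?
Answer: $\frac{6815}{4} \approx 1703.8$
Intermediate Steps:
$R{\left(q,J \right)} = - \frac{5}{4}$ ($R{\left(q,J \right)} = -2 + \frac{1}{8} \cdot 6 = -2 + \frac{3}{4} = - \frac{5}{4}$)
$D{\left(w \right)} = - 40 w$ ($D{\left(w \right)} = \left(w + \left(2 w + w\right)\right) \left(-10\right) = \left(w + 3 w\right) \left(-10\right) = 4 w \left(-10\right) = - 40 w$)
$Z{\left(d \right)} = - \frac{385}{4}$ ($Z{\left(d \right)} = \left(- \frac{5}{4}\right) 77 = - \frac{385}{4}$)
$D{\left(F{\left(-45,20 \right)} \right)} + Z{\left(1326 \right)} = \left(-40\right) \left(-45\right) - \frac{385}{4} = 1800 - \frac{385}{4} = \frac{6815}{4}$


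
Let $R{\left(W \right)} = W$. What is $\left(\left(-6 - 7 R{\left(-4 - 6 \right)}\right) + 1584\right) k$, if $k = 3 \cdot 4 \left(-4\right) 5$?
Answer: $-395520$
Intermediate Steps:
$k = -240$ ($k = 12 \left(-4\right) 5 = \left(-48\right) 5 = -240$)
$\left(\left(-6 - 7 R{\left(-4 - 6 \right)}\right) + 1584\right) k = \left(\left(-6 - 7 \left(-4 - 6\right)\right) + 1584\right) \left(-240\right) = \left(\left(-6 - -70\right) + 1584\right) \left(-240\right) = \left(\left(-6 + 70\right) + 1584\right) \left(-240\right) = \left(64 + 1584\right) \left(-240\right) = 1648 \left(-240\right) = -395520$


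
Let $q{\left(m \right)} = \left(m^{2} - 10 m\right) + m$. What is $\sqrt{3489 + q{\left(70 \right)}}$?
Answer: $\sqrt{7759} \approx 88.085$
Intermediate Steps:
$q{\left(m \right)} = m^{2} - 9 m$
$\sqrt{3489 + q{\left(70 \right)}} = \sqrt{3489 + 70 \left(-9 + 70\right)} = \sqrt{3489 + 70 \cdot 61} = \sqrt{3489 + 4270} = \sqrt{7759}$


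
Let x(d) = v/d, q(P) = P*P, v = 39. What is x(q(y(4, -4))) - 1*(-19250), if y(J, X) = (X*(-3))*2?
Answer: 3696013/192 ≈ 19250.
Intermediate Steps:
y(J, X) = -6*X (y(J, X) = -3*X*2 = -6*X)
q(P) = P**2
x(d) = 39/d
x(q(y(4, -4))) - 1*(-19250) = 39/((-6*(-4))**2) - 1*(-19250) = 39/(24**2) + 19250 = 39/576 + 19250 = 39*(1/576) + 19250 = 13/192 + 19250 = 3696013/192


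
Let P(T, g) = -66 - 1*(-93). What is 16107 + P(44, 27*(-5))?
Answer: 16134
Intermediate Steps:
P(T, g) = 27 (P(T, g) = -66 + 93 = 27)
16107 + P(44, 27*(-5)) = 16107 + 27 = 16134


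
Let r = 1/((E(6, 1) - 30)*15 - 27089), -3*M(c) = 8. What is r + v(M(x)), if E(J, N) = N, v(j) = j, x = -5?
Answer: -220195/82572 ≈ -2.6667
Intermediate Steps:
M(c) = -8/3 (M(c) = -1/3*8 = -8/3)
r = -1/27524 (r = 1/((1 - 30)*15 - 27089) = 1/(-29*15 - 27089) = 1/(-435 - 27089) = 1/(-27524) = -1/27524 ≈ -3.6332e-5)
r + v(M(x)) = -1/27524 - 8/3 = -220195/82572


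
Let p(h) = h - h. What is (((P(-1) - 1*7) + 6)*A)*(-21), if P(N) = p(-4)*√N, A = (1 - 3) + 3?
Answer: 21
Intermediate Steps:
p(h) = 0
A = 1 (A = -2 + 3 = 1)
P(N) = 0 (P(N) = 0*√N = 0)
(((P(-1) - 1*7) + 6)*A)*(-21) = (((0 - 1*7) + 6)*1)*(-21) = (((0 - 7) + 6)*1)*(-21) = ((-7 + 6)*1)*(-21) = -1*1*(-21) = -1*(-21) = 21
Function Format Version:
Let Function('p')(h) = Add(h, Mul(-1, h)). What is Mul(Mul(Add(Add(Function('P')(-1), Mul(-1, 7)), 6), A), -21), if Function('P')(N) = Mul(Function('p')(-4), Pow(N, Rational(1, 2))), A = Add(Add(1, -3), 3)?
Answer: 21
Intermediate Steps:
Function('p')(h) = 0
A = 1 (A = Add(-2, 3) = 1)
Function('P')(N) = 0 (Function('P')(N) = Mul(0, Pow(N, Rational(1, 2))) = 0)
Mul(Mul(Add(Add(Function('P')(-1), Mul(-1, 7)), 6), A), -21) = Mul(Mul(Add(Add(0, Mul(-1, 7)), 6), 1), -21) = Mul(Mul(Add(Add(0, -7), 6), 1), -21) = Mul(Mul(Add(-7, 6), 1), -21) = Mul(Mul(-1, 1), -21) = Mul(-1, -21) = 21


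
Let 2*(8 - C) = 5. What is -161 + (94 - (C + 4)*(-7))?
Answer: -½ ≈ -0.50000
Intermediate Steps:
C = 11/2 (C = 8 - ½*5 = 8 - 5/2 = 11/2 ≈ 5.5000)
-161 + (94 - (C + 4)*(-7)) = -161 + (94 - (11/2 + 4)*(-7)) = -161 + (94 - 19*(-7)/2) = -161 + (94 - 1*(-133/2)) = -161 + (94 + 133/2) = -161 + 321/2 = -½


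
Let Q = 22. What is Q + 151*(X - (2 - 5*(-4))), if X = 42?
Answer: 3042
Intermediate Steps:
Q + 151*(X - (2 - 5*(-4))) = 22 + 151*(42 - (2 - 5*(-4))) = 22 + 151*(42 - (2 + 20)) = 22 + 151*(42 - 1*22) = 22 + 151*(42 - 22) = 22 + 151*20 = 22 + 3020 = 3042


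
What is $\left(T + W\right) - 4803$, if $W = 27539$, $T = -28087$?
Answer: $-5351$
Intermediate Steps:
$\left(T + W\right) - 4803 = \left(-28087 + 27539\right) - 4803 = -548 - 4803 = -5351$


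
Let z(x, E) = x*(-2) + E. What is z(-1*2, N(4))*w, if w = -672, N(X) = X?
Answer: -5376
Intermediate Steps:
z(x, E) = E - 2*x (z(x, E) = -2*x + E = E - 2*x)
z(-1*2, N(4))*w = (4 - (-2)*2)*(-672) = (4 - 2*(-2))*(-672) = (4 + 4)*(-672) = 8*(-672) = -5376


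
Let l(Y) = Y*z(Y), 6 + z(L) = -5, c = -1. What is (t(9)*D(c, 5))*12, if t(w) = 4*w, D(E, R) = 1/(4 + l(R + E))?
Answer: -54/5 ≈ -10.800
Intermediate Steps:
z(L) = -11 (z(L) = -6 - 5 = -11)
l(Y) = -11*Y (l(Y) = Y*(-11) = -11*Y)
D(E, R) = 1/(4 - 11*E - 11*R) (D(E, R) = 1/(4 - 11*(R + E)) = 1/(4 - 11*(E + R)) = 1/(4 + (-11*E - 11*R)) = 1/(4 - 11*E - 11*R))
(t(9)*D(c, 5))*12 = ((4*9)/(4 - 11*(-1) - 11*5))*12 = (36/(4 + 11 - 55))*12 = (36/(-40))*12 = (36*(-1/40))*12 = -9/10*12 = -54/5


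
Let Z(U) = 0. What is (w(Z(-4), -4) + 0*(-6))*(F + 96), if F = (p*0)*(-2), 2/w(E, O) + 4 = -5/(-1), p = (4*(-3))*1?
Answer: 192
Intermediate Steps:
p = -12 (p = -12*1 = -12)
w(E, O) = 2 (w(E, O) = 2/(-4 - 5/(-1)) = 2/(-4 - 5*(-1)) = 2/(-4 - 1*(-5)) = 2/(-4 + 5) = 2/1 = 2*1 = 2)
F = 0 (F = -12*0*(-2) = 0*(-2) = 0)
(w(Z(-4), -4) + 0*(-6))*(F + 96) = (2 + 0*(-6))*(0 + 96) = (2 + 0)*96 = 2*96 = 192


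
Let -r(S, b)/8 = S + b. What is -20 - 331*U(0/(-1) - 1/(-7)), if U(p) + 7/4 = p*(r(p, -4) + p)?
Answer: -25385/28 ≈ -906.61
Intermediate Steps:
r(S, b) = -8*S - 8*b (r(S, b) = -8*(S + b) = -8*S - 8*b)
U(p) = -7/4 + p*(32 - 7*p) (U(p) = -7/4 + p*((-8*p - 8*(-4)) + p) = -7/4 + p*((-8*p + 32) + p) = -7/4 + p*((32 - 8*p) + p) = -7/4 + p*(32 - 7*p))
-20 - 331*U(0/(-1) - 1/(-7)) = -20 - 331*(-7/4 - 7*(0/(-1) - 1/(-7))² + 32*(0/(-1) - 1/(-7))) = -20 - 331*(-7/4 - 7*(0*(-1) - 1*(-⅐))² + 32*(0*(-1) - 1*(-⅐))) = -20 - 331*(-7/4 - 7*(0 + ⅐)² + 32*(0 + ⅐)) = -20 - 331*(-7/4 - 7*(⅐)² + 32*(⅐)) = -20 - 331*(-7/4 - 7*1/49 + 32/7) = -20 - 331*(-7/4 - ⅐ + 32/7) = -20 - 331*75/28 = -20 - 24825/28 = -25385/28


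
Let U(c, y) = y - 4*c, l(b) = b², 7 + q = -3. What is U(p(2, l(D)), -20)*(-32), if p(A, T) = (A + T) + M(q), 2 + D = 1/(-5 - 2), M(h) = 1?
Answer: 78976/49 ≈ 1611.8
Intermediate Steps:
q = -10 (q = -7 - 3 = -10)
D = -15/7 (D = -2 + 1/(-5 - 2) = -2 + 1/(-7) = -2 - ⅐ = -15/7 ≈ -2.1429)
p(A, T) = 1 + A + T (p(A, T) = (A + T) + 1 = 1 + A + T)
U(p(2, l(D)), -20)*(-32) = (-20 - 4*(1 + 2 + (-15/7)²))*(-32) = (-20 - 4*(1 + 2 + 225/49))*(-32) = (-20 - 4*372/49)*(-32) = (-20 - 1488/49)*(-32) = -2468/49*(-32) = 78976/49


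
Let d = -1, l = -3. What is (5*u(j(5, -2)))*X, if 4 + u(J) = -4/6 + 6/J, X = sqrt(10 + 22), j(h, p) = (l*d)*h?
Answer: -256*sqrt(2)/3 ≈ -120.68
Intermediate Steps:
j(h, p) = 3*h (j(h, p) = (-3*(-1))*h = 3*h)
X = 4*sqrt(2) (X = sqrt(32) = 4*sqrt(2) ≈ 5.6569)
u(J) = -14/3 + 6/J (u(J) = -4 + (-4/6 + 6/J) = -4 + (-4*1/6 + 6/J) = -4 + (-2/3 + 6/J) = -14/3 + 6/J)
(5*u(j(5, -2)))*X = (5*(-14/3 + 6/((3*5))))*(4*sqrt(2)) = (5*(-14/3 + 6/15))*(4*sqrt(2)) = (5*(-14/3 + 6*(1/15)))*(4*sqrt(2)) = (5*(-14/3 + 2/5))*(4*sqrt(2)) = (5*(-64/15))*(4*sqrt(2)) = -256*sqrt(2)/3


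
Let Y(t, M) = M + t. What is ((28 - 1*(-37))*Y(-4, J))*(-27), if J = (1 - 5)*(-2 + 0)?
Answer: -7020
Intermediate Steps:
J = 8 (J = -4*(-2) = 8)
((28 - 1*(-37))*Y(-4, J))*(-27) = ((28 - 1*(-37))*(8 - 4))*(-27) = ((28 + 37)*4)*(-27) = (65*4)*(-27) = 260*(-27) = -7020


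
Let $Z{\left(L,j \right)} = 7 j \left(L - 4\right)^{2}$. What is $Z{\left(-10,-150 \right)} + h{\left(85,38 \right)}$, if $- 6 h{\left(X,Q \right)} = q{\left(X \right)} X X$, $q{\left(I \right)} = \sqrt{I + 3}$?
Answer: $-205800 - \frac{7225 \sqrt{22}}{3} \approx -2.171 \cdot 10^{5}$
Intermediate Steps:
$q{\left(I \right)} = \sqrt{3 + I}$
$h{\left(X,Q \right)} = - \frac{X^{2} \sqrt{3 + X}}{6}$ ($h{\left(X,Q \right)} = - \frac{\sqrt{3 + X} X X}{6} = - \frac{\sqrt{3 + X} X^{2}}{6} = - \frac{X^{2} \sqrt{3 + X}}{6}$)
$Z{\left(L,j \right)} = 7 j \left(-4 + L\right)^{2}$
$Z{\left(-10,-150 \right)} + h{\left(85,38 \right)} = 7 \left(-150\right) \left(-4 - 10\right)^{2} - \frac{85^{2} \sqrt{3 + 85}}{6} = 7 \left(-150\right) \left(-14\right)^{2} - \frac{7225 \sqrt{88}}{6} = 7 \left(-150\right) 196 - \frac{7225 \cdot 2 \sqrt{22}}{6} = -205800 - \frac{7225 \sqrt{22}}{3}$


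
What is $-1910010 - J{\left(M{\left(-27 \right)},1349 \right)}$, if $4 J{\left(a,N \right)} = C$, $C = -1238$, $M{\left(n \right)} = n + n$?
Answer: $- \frac{3819401}{2} \approx -1.9097 \cdot 10^{6}$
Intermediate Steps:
$M{\left(n \right)} = 2 n$
$J{\left(a,N \right)} = - \frac{619}{2}$ ($J{\left(a,N \right)} = \frac{1}{4} \left(-1238\right) = - \frac{619}{2}$)
$-1910010 - J{\left(M{\left(-27 \right)},1349 \right)} = -1910010 - - \frac{619}{2} = -1910010 + \frac{619}{2} = - \frac{3819401}{2}$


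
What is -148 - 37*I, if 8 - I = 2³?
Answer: -148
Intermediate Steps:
I = 0 (I = 8 - 1*2³ = 8 - 1*8 = 8 - 8 = 0)
-148 - 37*I = -148 - 37*0 = -148 + 0 = -148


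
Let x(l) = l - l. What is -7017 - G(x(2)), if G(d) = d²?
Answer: -7017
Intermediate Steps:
x(l) = 0
-7017 - G(x(2)) = -7017 - 1*0² = -7017 - 1*0 = -7017 + 0 = -7017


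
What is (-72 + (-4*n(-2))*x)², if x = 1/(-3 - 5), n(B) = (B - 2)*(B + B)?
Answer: 4096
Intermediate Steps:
n(B) = 2*B*(-2 + B) (n(B) = (-2 + B)*(2*B) = 2*B*(-2 + B))
x = -⅛ (x = 1/(-8) = -⅛ ≈ -0.12500)
(-72 + (-4*n(-2))*x)² = (-72 - 8*(-2)*(-2 - 2)*(-⅛))² = (-72 - 8*(-2)*(-4)*(-⅛))² = (-72 - 4*16*(-⅛))² = (-72 - 64*(-⅛))² = (-72 + 8)² = (-64)² = 4096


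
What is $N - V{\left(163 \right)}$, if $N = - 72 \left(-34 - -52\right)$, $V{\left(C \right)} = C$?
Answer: $-1459$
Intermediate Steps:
$N = -1296$ ($N = - 72 \left(-34 + 52\right) = \left(-72\right) 18 = -1296$)
$N - V{\left(163 \right)} = -1296 - 163 = -1459$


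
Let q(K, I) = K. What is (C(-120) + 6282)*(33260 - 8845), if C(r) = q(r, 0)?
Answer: 150445230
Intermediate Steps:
C(r) = r
(C(-120) + 6282)*(33260 - 8845) = (-120 + 6282)*(33260 - 8845) = 6162*24415 = 150445230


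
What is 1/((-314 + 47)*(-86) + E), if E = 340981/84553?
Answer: 84553/1941846967 ≈ 4.3543e-5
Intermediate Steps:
E = 340981/84553 (E = 340981*(1/84553) = 340981/84553 ≈ 4.0327)
1/((-314 + 47)*(-86) + E) = 1/((-314 + 47)*(-86) + 340981/84553) = 1/(-267*(-86) + 340981/84553) = 1/(22962 + 340981/84553) = 1/(1941846967/84553) = 84553/1941846967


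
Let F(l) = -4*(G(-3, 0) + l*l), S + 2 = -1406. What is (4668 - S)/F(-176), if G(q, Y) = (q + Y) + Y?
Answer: -1519/30973 ≈ -0.049043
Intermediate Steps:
S = -1408 (S = -2 - 1406 = -1408)
G(q, Y) = q + 2*Y (G(q, Y) = (Y + q) + Y = q + 2*Y)
F(l) = 12 - 4*l**2 (F(l) = -4*((-3 + 2*0) + l*l) = -4*((-3 + 0) + l**2) = -4*(-3 + l**2) = 12 - 4*l**2)
(4668 - S)/F(-176) = (4668 - 1*(-1408))/(12 - 4*(-176)**2) = (4668 + 1408)/(12 - 4*30976) = 6076/(12 - 123904) = 6076/(-123892) = 6076*(-1/123892) = -1519/30973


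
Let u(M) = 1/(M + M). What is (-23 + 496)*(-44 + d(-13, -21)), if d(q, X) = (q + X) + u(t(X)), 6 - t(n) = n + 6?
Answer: -1549075/42 ≈ -36883.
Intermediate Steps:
t(n) = -n (t(n) = 6 - (n + 6) = 6 - (6 + n) = 6 + (-6 - n) = -n)
u(M) = 1/(2*M)
d(q, X) = X + q - 1/(2*X) (d(q, X) = (q + X) + 1/(2*((-X))) = (X + q) + (-1/X)/2 = (X + q) - 1/(2*X) = X + q - 1/(2*X))
(-23 + 496)*(-44 + d(-13, -21)) = (-23 + 496)*(-44 + (-21 - 13 - ½/(-21))) = 473*(-44 + (-21 - 13 - ½*(-1/21))) = 473*(-44 + (-21 - 13 + 1/42)) = 473*(-44 - 1427/42) = 473*(-3275/42) = -1549075/42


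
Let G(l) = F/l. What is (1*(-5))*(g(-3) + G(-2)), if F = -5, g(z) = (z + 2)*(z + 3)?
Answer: -25/2 ≈ -12.500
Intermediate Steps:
g(z) = (2 + z)*(3 + z)
G(l) = -5/l
(1*(-5))*(g(-3) + G(-2)) = (1*(-5))*((6 + (-3)**2 + 5*(-3)) - 5/(-2)) = -5*((6 + 9 - 15) - 5*(-1/2)) = -5*(0 + 5/2) = -5*5/2 = -25/2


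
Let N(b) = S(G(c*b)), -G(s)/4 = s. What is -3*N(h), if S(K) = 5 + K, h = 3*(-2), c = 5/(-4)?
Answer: 75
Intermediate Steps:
c = -5/4 (c = 5*(-¼) = -5/4 ≈ -1.2500)
G(s) = -4*s
h = -6
N(b) = 5 + 5*b (N(b) = 5 - (-5)*b = 5 + 5*b)
-3*N(h) = -3*(5 + 5*(-6)) = -3*(5 - 30) = -3*(-25) = 75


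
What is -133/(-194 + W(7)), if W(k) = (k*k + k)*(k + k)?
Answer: -133/590 ≈ -0.22542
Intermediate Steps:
W(k) = 2*k*(k + k²) (W(k) = (k² + k)*(2*k) = (k + k²)*(2*k) = 2*k*(k + k²))
-133/(-194 + W(7)) = -133/(-194 + 2*7²*(1 + 7)) = -133/(-194 + 2*49*8) = -133/(-194 + 784) = -133/590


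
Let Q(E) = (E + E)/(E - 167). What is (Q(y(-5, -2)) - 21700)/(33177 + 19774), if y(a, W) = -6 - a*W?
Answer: -3971068/9690033 ≈ -0.40981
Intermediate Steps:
y(a, W) = -6 - W*a
Q(E) = 2*E/(-167 + E) (Q(E) = (2*E)/(-167 + E) = 2*E/(-167 + E))
(Q(y(-5, -2)) - 21700)/(33177 + 19774) = (2*(-6 - 1*(-2)*(-5))/(-167 + (-6 - 1*(-2)*(-5))) - 21700)/(33177 + 19774) = (2*(-6 - 10)/(-167 + (-6 - 10)) - 21700)/52951 = (2*(-16)/(-167 - 16) - 21700)*(1/52951) = (2*(-16)/(-183) - 21700)*(1/52951) = (2*(-16)*(-1/183) - 21700)*(1/52951) = (32/183 - 21700)*(1/52951) = -3971068/183*1/52951 = -3971068/9690033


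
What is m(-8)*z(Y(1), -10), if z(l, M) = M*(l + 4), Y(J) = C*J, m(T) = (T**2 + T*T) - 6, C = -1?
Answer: -3660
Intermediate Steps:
m(T) = -6 + 2*T**2 (m(T) = (T**2 + T**2) - 6 = 2*T**2 - 6 = -6 + 2*T**2)
Y(J) = -J
z(l, M) = M*(4 + l)
m(-8)*z(Y(1), -10) = (-6 + 2*(-8)**2)*(-10*(4 - 1*1)) = (-6 + 2*64)*(-10*(4 - 1)) = (-6 + 128)*(-10*3) = 122*(-30) = -3660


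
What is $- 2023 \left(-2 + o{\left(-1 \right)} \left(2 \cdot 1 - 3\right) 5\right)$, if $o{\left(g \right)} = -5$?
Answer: $-46529$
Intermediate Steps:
$- 2023 \left(-2 + o{\left(-1 \right)} \left(2 \cdot 1 - 3\right) 5\right) = - 2023 \left(-2 - 5 \left(2 \cdot 1 - 3\right) 5\right) = - 2023 \left(-2 - 5 \left(2 - 3\right) 5\right) = - 2023 \left(-2 - 5 \left(\left(-1\right) 5\right)\right) = - 2023 \left(-2 - -25\right) = - 2023 \left(-2 + 25\right) = \left(-2023\right) 23 = -46529$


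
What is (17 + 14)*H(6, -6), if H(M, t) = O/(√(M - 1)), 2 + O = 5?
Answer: 93*√5/5 ≈ 41.591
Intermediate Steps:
O = 3 (O = -2 + 5 = 3)
H(M, t) = 3/√(-1 + M) (H(M, t) = 3/(√(M - 1)) = 3/(√(-1 + M)) = 3/√(-1 + M))
(17 + 14)*H(6, -6) = (17 + 14)*(3/√(-1 + 6)) = 31*(3/√5) = 31*(3*(√5/5)) = 31*(3*√5/5) = 93*√5/5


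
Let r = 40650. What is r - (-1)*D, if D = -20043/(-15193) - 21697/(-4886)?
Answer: 3017998941319/74232998 ≈ 40656.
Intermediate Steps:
D = 427572619/74232998 (D = -20043*(-1/15193) - 21697*(-1/4886) = 20043/15193 + 21697/4886 = 427572619/74232998 ≈ 5.7599)
r - (-1)*D = 40650 - (-1)*427572619/74232998 = 40650 - 1*(-427572619/74232998) = 40650 + 427572619/74232998 = 3017998941319/74232998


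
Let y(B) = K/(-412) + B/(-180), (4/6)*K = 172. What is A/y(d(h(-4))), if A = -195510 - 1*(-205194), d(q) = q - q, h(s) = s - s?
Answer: -664968/43 ≈ -15464.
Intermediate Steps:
h(s) = 0
d(q) = 0
A = 9684 (A = -195510 + 205194 = 9684)
K = 258 (K = (3/2)*172 = 258)
y(B) = -129/206 - B/180 (y(B) = 258/(-412) + B/(-180) = 258*(-1/412) + B*(-1/180) = -129/206 - B/180)
A/y(d(h(-4))) = 9684/(-129/206 - 1/180*0) = 9684/(-129/206 + 0) = 9684/(-129/206) = 9684*(-206/129) = -664968/43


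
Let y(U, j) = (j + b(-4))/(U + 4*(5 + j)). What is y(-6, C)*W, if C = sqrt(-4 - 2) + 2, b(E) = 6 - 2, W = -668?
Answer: 334*(-sqrt(6) + 6*I)/(-11*I + 2*sqrt(6)) ≈ -179.67 + 5.6423*I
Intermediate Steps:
b(E) = 4
C = 2 + I*sqrt(6) (C = sqrt(-6) + 2 = I*sqrt(6) + 2 = 2 + I*sqrt(6) ≈ 2.0 + 2.4495*I)
y(U, j) = (4 + j)/(20 + U + 4*j) (y(U, j) = (j + 4)/(U + 4*(5 + j)) = (4 + j)/(U + (20 + 4*j)) = (4 + j)/(20 + U + 4*j))
y(-6, C)*W = ((4 + (2 + I*sqrt(6)))/(20 - 6 + 4*(2 + I*sqrt(6))))*(-668) = ((6 + I*sqrt(6))/(20 - 6 + (8 + 4*I*sqrt(6))))*(-668) = ((6 + I*sqrt(6))/(22 + 4*I*sqrt(6)))*(-668) = -668*(6 + I*sqrt(6))/(22 + 4*I*sqrt(6))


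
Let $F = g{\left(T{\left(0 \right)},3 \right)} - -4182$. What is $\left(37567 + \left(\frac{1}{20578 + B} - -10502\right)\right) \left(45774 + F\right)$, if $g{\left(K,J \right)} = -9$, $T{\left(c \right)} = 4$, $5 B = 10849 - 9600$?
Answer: $\frac{83342523115804}{34713} \approx 2.4009 \cdot 10^{9}$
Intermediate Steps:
$B = \frac{1249}{5}$ ($B = \frac{10849 - 9600}{5} = \frac{1}{5} \cdot 1249 = \frac{1249}{5} \approx 249.8$)
$F = 4173$ ($F = -9 - -4182 = -9 + 4182 = 4173$)
$\left(37567 + \left(\frac{1}{20578 + B} - -10502\right)\right) \left(45774 + F\right) = \left(37567 + \left(\frac{1}{20578 + \frac{1249}{5}} - -10502\right)\right) \left(45774 + 4173\right) = \left(37567 + \left(\frac{1}{\frac{104139}{5}} + 10502\right)\right) 49947 = \left(37567 + \left(\frac{5}{104139} + 10502\right)\right) 49947 = \left(37567 + \frac{1093667783}{104139}\right) 49947 = \frac{5005857596}{104139} \cdot 49947 = \frac{83342523115804}{34713}$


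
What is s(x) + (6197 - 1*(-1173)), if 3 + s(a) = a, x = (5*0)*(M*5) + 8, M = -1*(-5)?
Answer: 7375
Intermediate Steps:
M = 5
x = 8 (x = (5*0)*(5*5) + 8 = 0*25 + 8 = 0 + 8 = 8)
s(a) = -3 + a
s(x) + (6197 - 1*(-1173)) = (-3 + 8) + (6197 - 1*(-1173)) = 5 + (6197 + 1173) = 5 + 7370 = 7375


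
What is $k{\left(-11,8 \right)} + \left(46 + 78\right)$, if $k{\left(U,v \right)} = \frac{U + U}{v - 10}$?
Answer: $135$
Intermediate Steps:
$k{\left(U,v \right)} = \frac{2 U}{-10 + v}$
$k{\left(-11,8 \right)} + \left(46 + 78\right) = 2 \left(-11\right) \frac{1}{-10 + 8} + \left(46 + 78\right) = 2 \left(-11\right) \frac{1}{-2} + 124 = 2 \left(-11\right) \left(- \frac{1}{2}\right) + 124 = 11 + 124 = 135$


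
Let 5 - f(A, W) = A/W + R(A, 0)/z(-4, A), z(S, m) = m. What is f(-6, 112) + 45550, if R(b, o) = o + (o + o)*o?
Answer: 2551083/56 ≈ 45555.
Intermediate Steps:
R(b, o) = o + 2*o**2 (R(b, o) = o + (2*o)*o = o + 2*o**2)
f(A, W) = 5 - A/W (f(A, W) = 5 - (A/W + (0*(1 + 2*0))/A) = 5 - (A/W + (0*(1 + 0))/A) = 5 - (A/W + (0*1)/A) = 5 - (A/W + 0/A) = 5 - (A/W + 0) = 5 - A/W)
f(-6, 112) + 45550 = (5 - 1*(-6)/112) + 45550 = (5 - 1*(-6)*1/112) + 45550 = (5 + 3/56) + 45550 = 283/56 + 45550 = 2551083/56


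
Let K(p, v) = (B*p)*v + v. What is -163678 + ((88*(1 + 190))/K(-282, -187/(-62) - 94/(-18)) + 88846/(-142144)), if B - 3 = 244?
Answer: -3724816762024436207/22756887739552 ≈ -1.6368e+5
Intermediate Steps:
B = 247 (B = 3 + 244 = 247)
K(p, v) = v + 247*p*v (K(p, v) = (247*p)*v + v = 247*p*v + v = v + 247*p*v)
-163678 + ((88*(1 + 190))/K(-282, -187/(-62) - 94/(-18)) + 88846/(-142144)) = -163678 + ((88*(1 + 190))/(((-187/(-62) - 94/(-18))*(1 + 247*(-282)))) + 88846/(-142144)) = -163678 + ((88*191)/(((-187*(-1/62) - 94*(-1/18))*(1 - 69654))) + 88846*(-1/142144)) = -163678 + (16808/(((187/62 + 47/9)*(-69653))) - 44423/71072) = -163678 + (16808/(((4597/558)*(-69653))) - 44423/71072) = -163678 + (16808/(-320194841/558) - 44423/71072) = -163678 + (16808*(-558/320194841) - 44423/71072) = -163678 + (-9378864/320194841 - 44423/71072) = -163678 - 14890590043951/22756887739552 = -3724816762024436207/22756887739552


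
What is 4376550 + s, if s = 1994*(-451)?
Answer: 3477256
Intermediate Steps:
s = -899294
4376550 + s = 4376550 - 899294 = 3477256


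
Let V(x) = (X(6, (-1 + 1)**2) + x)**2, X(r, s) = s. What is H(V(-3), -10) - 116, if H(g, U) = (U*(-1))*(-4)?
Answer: -156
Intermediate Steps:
V(x) = x**2 (V(x) = ((-1 + 1)**2 + x)**2 = (0**2 + x)**2 = (0 + x)**2 = x**2)
H(g, U) = 4*U (H(g, U) = -U*(-4) = 4*U)
H(V(-3), -10) - 116 = 4*(-10) - 116 = -40 - 116 = -156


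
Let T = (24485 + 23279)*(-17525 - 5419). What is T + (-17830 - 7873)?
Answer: -1095922919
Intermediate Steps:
T = -1095897216 (T = 47764*(-22944) = -1095897216)
T + (-17830 - 7873) = -1095897216 + (-17830 - 7873) = -1095897216 - 25703 = -1095922919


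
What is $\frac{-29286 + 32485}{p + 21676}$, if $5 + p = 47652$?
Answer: $\frac{3199}{69323} \approx 0.046146$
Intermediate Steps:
$p = 47647$ ($p = -5 + 47652 = 47647$)
$\frac{-29286 + 32485}{p + 21676} = \frac{-29286 + 32485}{47647 + 21676} = \frac{3199}{69323}$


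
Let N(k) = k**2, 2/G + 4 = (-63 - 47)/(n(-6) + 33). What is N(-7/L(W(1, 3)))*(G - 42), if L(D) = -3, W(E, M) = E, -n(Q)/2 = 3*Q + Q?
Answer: -21455/93 ≈ -230.70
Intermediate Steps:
n(Q) = -8*Q (n(Q) = -2*(3*Q + Q) = -8*Q)
G = -81/217 (G = 2/(-4 + (-63 - 47)/(-8*(-6) + 33)) = 2/(-4 - 110/(48 + 33)) = 2/(-4 - 110/81) = 2/(-434/81) = 2*(-81/434) = -81/217 ≈ -0.37327)
N(-7/L(W(1, 3)))*(G - 42) = (-7/(-3))**2*(-81/217 - 42) = (-7*(-1/3))**2*(-9195/217) = (7/3)**2*(-9195/217) = (49/9)*(-9195/217) = -21455/93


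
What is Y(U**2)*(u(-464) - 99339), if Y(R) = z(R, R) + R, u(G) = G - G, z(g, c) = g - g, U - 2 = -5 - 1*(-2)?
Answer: -99339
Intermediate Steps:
U = -1 (U = 2 + (-5 - 1*(-2)) = 2 + (-5 + 2) = 2 - 3 = -1)
z(g, c) = 0
u(G) = 0
Y(R) = R (Y(R) = 0 + R = R)
Y(U**2)*(u(-464) - 99339) = (-1)**2*(0 - 99339) = 1*(-99339) = -99339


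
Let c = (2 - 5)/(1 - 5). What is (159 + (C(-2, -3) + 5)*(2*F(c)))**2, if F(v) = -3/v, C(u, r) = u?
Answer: 18225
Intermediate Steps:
c = 3/4 (c = -3/(-4) = -3*(-1/4) = 3/4 ≈ 0.75000)
(159 + (C(-2, -3) + 5)*(2*F(c)))**2 = (159 + (-2 + 5)*(2*(-3/3/4)))**2 = (159 + 3*(2*(-3*4/3)))**2 = (159 + 3*(2*(-4)))**2 = (159 + 3*(-8))**2 = (159 - 24)**2 = 135**2 = 18225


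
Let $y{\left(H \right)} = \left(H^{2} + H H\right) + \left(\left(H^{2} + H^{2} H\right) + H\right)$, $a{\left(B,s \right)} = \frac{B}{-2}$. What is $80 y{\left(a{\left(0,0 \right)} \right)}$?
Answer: $0$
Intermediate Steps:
$a{\left(B,s \right)} = - \frac{B}{2}$ ($a{\left(B,s \right)} = B \left(- \frac{1}{2}\right) = - \frac{B}{2}$)
$y{\left(H \right)} = H + H^{3} + 3 H^{2}$ ($y{\left(H \right)} = \left(H^{2} + H^{2}\right) + \left(\left(H^{2} + H^{3}\right) + H\right) = 2 H^{2} + \left(H + H^{2} + H^{3}\right) = H + H^{3} + 3 H^{2}$)
$80 y{\left(a{\left(0,0 \right)} \right)} = 80 \left(- \frac{1}{2}\right) 0 \left(1 + \left(\left(- \frac{1}{2}\right) 0\right)^{2} + 3 \left(\left(- \frac{1}{2}\right) 0\right)\right) = 80 \cdot 0 \left(1 + 0^{2} + 3 \cdot 0\right) = 80 \cdot 0 \left(1 + 0 + 0\right) = 80 \cdot 0 \cdot 1 = 80 \cdot 0 = 0$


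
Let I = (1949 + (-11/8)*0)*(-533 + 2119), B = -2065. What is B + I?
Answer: 3089049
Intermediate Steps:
I = 3091114 (I = (1949 + ((⅛)*(-11))*0)*1586 = (1949 - 11/8*0)*1586 = (1949 + 0)*1586 = 1949*1586 = 3091114)
B + I = -2065 + 3091114 = 3089049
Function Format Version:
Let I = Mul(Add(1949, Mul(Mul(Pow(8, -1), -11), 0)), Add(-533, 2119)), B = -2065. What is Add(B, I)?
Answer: 3089049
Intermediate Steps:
I = 3091114 (I = Mul(Add(1949, Mul(Mul(Rational(1, 8), -11), 0)), 1586) = Mul(Add(1949, Mul(Rational(-11, 8), 0)), 1586) = Mul(Add(1949, 0), 1586) = Mul(1949, 1586) = 3091114)
Add(B, I) = Add(-2065, 3091114) = 3089049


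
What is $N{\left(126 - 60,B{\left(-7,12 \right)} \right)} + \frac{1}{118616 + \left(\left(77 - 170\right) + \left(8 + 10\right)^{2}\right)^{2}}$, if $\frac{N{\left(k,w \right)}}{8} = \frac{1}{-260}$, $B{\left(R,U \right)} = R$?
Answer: $- \frac{26453}{859885} \approx -0.030763$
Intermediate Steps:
$N{\left(k,w \right)} = - \frac{2}{65}$ ($N{\left(k,w \right)} = \frac{8}{-260} = 8 \left(- \frac{1}{260}\right) = - \frac{2}{65}$)
$N{\left(126 - 60,B{\left(-7,12 \right)} \right)} + \frac{1}{118616 + \left(\left(77 - 170\right) + \left(8 + 10\right)^{2}\right)^{2}} = - \frac{2}{65} + \frac{1}{118616 + \left(\left(77 - 170\right) + \left(8 + 10\right)^{2}\right)^{2}} = - \frac{2}{65} + \frac{1}{118616 + \left(-93 + 18^{2}\right)^{2}} = - \frac{2}{65} + \frac{1}{118616 + \left(-93 + 324\right)^{2}} = - \frac{2}{65} + \frac{1}{118616 + 231^{2}} = - \frac{2}{65} + \frac{1}{118616 + 53361} = - \frac{2}{65} + \frac{1}{171977} = - \frac{26453}{859885}$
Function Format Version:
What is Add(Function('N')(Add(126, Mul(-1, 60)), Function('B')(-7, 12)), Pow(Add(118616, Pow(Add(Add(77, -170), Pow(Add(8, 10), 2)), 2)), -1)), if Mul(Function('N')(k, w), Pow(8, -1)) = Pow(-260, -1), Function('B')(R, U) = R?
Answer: Rational(-26453, 859885) ≈ -0.030763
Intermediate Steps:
Function('N')(k, w) = Rational(-2, 65) (Function('N')(k, w) = Mul(8, Pow(-260, -1)) = Mul(8, Rational(-1, 260)) = Rational(-2, 65))
Add(Function('N')(Add(126, Mul(-1, 60)), Function('B')(-7, 12)), Pow(Add(118616, Pow(Add(Add(77, -170), Pow(Add(8, 10), 2)), 2)), -1)) = Add(Rational(-2, 65), Pow(Add(118616, Pow(Add(Add(77, -170), Pow(Add(8, 10), 2)), 2)), -1)) = Add(Rational(-2, 65), Pow(Add(118616, Pow(Add(-93, Pow(18, 2)), 2)), -1)) = Add(Rational(-2, 65), Pow(Add(118616, Pow(Add(-93, 324), 2)), -1)) = Add(Rational(-2, 65), Pow(Add(118616, Pow(231, 2)), -1)) = Add(Rational(-2, 65), Pow(Add(118616, 53361), -1)) = Add(Rational(-2, 65), Pow(171977, -1)) = Add(Rational(-2, 65), Rational(1, 171977)) = Rational(-26453, 859885)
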